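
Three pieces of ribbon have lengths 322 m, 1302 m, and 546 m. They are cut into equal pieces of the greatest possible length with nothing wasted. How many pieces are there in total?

155

Piece length = gcd(322, 1302, 546).
322 = 2 × 7 × 23
1302 = 2 × 3 × 7 × 31
546 = 2 × 3 × 7 × 13
gcd(322, 1302, 546) = 2 × 7 = 14.
Total pieces = 322/14 + 1302/14 + 546/14 = 23 + 93 + 39 = 155.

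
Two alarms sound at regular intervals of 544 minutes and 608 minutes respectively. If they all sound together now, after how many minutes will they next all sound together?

They coincide at every common multiple of the periods; the first is the LCM.
544 = 2^5 × 17
608 = 2^5 × 19
LCM(544, 608) = 2^5 × 17 × 19 = 10336.

10336 minutes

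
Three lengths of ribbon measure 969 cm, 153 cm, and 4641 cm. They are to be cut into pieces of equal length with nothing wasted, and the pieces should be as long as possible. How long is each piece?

Each piece length must divide every original length, so the longest possible is gcd(969, 153, 4641).
969 = 3 × 17 × 19
153 = 3^2 × 17
4641 = 3 × 7 × 13 × 17
gcd(969, 153, 4641) = 3 × 17 = 51.

51 cm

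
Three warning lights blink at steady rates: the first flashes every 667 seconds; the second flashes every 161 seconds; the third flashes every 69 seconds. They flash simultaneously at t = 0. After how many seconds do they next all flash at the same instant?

14007 seconds

They coincide at every common multiple of the periods; the first is the LCM.
667 = 23 × 29
161 = 7 × 23
69 = 3 × 23
LCM(667, 161, 69) = 3 × 7 × 23 × 29 = 14007.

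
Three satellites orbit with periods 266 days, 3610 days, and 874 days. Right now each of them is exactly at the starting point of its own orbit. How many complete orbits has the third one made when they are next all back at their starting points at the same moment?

All finish a whole number of cycles simultaneously at t = LCM of the periods.
266 = 2 × 7 × 19
3610 = 2 × 5 × 19^2
874 = 2 × 19 × 23
LCM(266, 3610, 874) = 2 × 5 × 7 × 19^2 × 23 = 581210.
Orbits for period 874: 581210 / 874 = 665.

665 orbits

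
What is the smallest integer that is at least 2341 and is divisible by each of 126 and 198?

2772

The integer must be a common multiple of 126 and 198, so a multiple of their LCM.
126 = 2 × 3^2 × 7
198 = 2 × 3^2 × 11
LCM(126, 198) = 2 × 3^2 × 7 × 11 = 1386.
Smallest multiple of 1386 that is ≥ 2341: ⌈2341/1386⌉ × 1386 = 2 × 1386 = 2772.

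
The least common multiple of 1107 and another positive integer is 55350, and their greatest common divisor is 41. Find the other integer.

gcd × lcm = product of the two integers, so the other integer is (41 × 55350) / 1107 = 2050.

2050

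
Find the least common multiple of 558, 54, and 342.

31806

558 = 2 × 3^2 × 31
54 = 2 × 3^3
342 = 2 × 3^2 × 19
LCM(558, 54, 342) = 2 × 3^3 × 19 × 31 = 31806.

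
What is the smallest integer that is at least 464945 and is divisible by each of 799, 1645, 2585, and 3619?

The integer must be a common multiple of 799, 1645, 2585, and 3619, so a multiple of their LCM.
799 = 17 × 47
1645 = 5 × 7 × 47
2585 = 5 × 11 × 47
3619 = 7 × 11 × 47
LCM(799, 1645, 2585, 3619) = 5 × 7 × 11 × 17 × 47 = 307615.
Smallest multiple of 307615 that is ≥ 464945: ⌈464945/307615⌉ × 307615 = 2 × 307615 = 615230.

615230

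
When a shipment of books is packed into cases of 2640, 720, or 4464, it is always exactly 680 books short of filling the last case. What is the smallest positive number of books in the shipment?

Being 680 short of a full case of size k means N ≡ −680 (mod k), i.e. N + 680 is a multiple of each size.
2640 = 2^4 × 3 × 5 × 11
720 = 2^4 × 3^2 × 5
4464 = 2^4 × 3^2 × 31
LCM(2640, 720, 4464) = 2^4 × 3^2 × 5 × 11 × 31 = 245520.
Smallest positive N is 245520 − 680 = 244840.

244840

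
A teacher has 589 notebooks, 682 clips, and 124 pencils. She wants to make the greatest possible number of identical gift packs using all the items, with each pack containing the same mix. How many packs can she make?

31 packs

The pack count must divide each quantity, so the greatest is gcd(589, 682, 124).
589 = 19 × 31
682 = 2 × 11 × 31
124 = 2^2 × 31
gcd(589, 682, 124) = 31.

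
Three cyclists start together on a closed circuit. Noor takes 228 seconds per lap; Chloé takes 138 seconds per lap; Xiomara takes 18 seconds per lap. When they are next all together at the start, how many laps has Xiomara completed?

874 laps

They are all back at their starting positions together after one LCM of the periods.
228 = 2^2 × 3 × 19
138 = 2 × 3 × 23
18 = 2 × 3^2
LCM(228, 138, 18) = 2^2 × 3^2 × 19 × 23 = 15732.
Laps for period 18: 15732 / 18 = 874.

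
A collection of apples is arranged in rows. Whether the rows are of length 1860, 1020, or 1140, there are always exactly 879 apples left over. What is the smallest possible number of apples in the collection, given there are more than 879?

601659

N − 879 must be a common multiple of 1860, 1020, and 1140.
1860 = 2^2 × 3 × 5 × 31
1020 = 2^2 × 3 × 5 × 17
1140 = 2^2 × 3 × 5 × 19
LCM(1860, 1020, 1140) = 2^2 × 3 × 5 × 17 × 19 × 31 = 600780.
Smallest N > 879 is LCM + 879 = 600780 + 879 = 601659.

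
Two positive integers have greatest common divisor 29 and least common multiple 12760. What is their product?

For any two positive integers, gcd × lcm = product = 29 × 12760 = 370040.

370040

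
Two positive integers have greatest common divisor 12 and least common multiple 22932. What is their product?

275184

For any two positive integers, gcd × lcm = product = 12 × 22932 = 275184.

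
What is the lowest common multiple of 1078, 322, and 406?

719026

1078 = 2 × 7^2 × 11
322 = 2 × 7 × 23
406 = 2 × 7 × 29
LCM(1078, 322, 406) = 2 × 7^2 × 11 × 23 × 29 = 719026.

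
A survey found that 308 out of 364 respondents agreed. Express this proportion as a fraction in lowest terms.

308 = 2^2 × 7 × 11
364 = 2^2 × 7 × 13
gcd(308, 364) = 2^2 × 7 = 28.
Divide numerator and denominator by 28: 308/364 = 11/13.

11/13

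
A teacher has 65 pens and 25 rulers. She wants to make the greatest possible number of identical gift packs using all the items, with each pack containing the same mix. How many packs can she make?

By the Euclidean algorithm:
65 = 2 × 25 + 15
25 = 1 × 15 + 10
15 = 1 × 10 + 5
10 = 2 × 5 + 0
gcd(65, 25) = 5.

5 packs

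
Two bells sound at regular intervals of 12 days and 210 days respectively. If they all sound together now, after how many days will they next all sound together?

420 days

They coincide at every common multiple of the periods; the first is the LCM.
12 = 2^2 × 3
210 = 2 × 3 × 5 × 7
LCM(12, 210) = 2^2 × 3 × 5 × 7 = 420.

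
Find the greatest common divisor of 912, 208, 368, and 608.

16

912 = 2^4 × 3 × 19
208 = 2^4 × 13
368 = 2^4 × 23
608 = 2^5 × 19
gcd(912, 208, 368, 608) = 2^4 = 16.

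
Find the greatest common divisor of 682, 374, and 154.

22

682 = 2 × 11 × 31
374 = 2 × 11 × 17
154 = 2 × 7 × 11
gcd(682, 374, 154) = 2 × 11 = 22.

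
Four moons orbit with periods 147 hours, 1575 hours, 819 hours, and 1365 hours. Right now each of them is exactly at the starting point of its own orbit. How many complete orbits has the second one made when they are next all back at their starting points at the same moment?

91 orbits

They are all back at their starting positions together after one LCM of the periods.
147 = 3 × 7^2
1575 = 3^2 × 5^2 × 7
819 = 3^2 × 7 × 13
1365 = 3 × 5 × 7 × 13
LCM(147, 1575, 819, 1365) = 3^2 × 5^2 × 7^2 × 13 = 143325.
Orbits for period 1575: 143325 / 1575 = 91.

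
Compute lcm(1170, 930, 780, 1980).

797940

1170 = 2 × 3^2 × 5 × 13
930 = 2 × 3 × 5 × 31
780 = 2^2 × 3 × 5 × 13
1980 = 2^2 × 3^2 × 5 × 11
LCM(1170, 930, 780, 1980) = 2^2 × 3^2 × 5 × 11 × 13 × 31 = 797940.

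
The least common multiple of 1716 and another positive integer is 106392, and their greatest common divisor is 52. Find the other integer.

3224

gcd × lcm = product of the two integers, so the other integer is (52 × 106392) / 1716 = 3224.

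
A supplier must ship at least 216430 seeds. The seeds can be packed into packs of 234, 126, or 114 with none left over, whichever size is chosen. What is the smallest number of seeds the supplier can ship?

217854

The number of seeds must be a common multiple of 234, 126, and 114, so a multiple of their LCM.
234 = 2 × 3^2 × 13
126 = 2 × 3^2 × 7
114 = 2 × 3 × 19
LCM(234, 126, 114) = 2 × 3^2 × 7 × 13 × 19 = 31122.
Smallest multiple of 31122 that is ≥ 216430: ⌈216430/31122⌉ × 31122 = 7 × 31122 = 217854.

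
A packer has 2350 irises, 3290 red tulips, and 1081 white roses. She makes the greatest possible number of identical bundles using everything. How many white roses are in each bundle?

Number of bundles = gcd(2350, 3290, 1081).
2350 = 2 × 5^2 × 47
3290 = 2 × 5 × 7 × 47
1081 = 23 × 47
gcd(2350, 3290, 1081) = 47.
white roses per bundle = 1081 / 47 = 23.

23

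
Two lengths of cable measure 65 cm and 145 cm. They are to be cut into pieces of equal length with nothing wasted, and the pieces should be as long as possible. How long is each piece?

By the Euclidean algorithm:
145 = 2 × 65 + 15
65 = 4 × 15 + 5
15 = 3 × 5 + 0
gcd(65, 145) = 5.

5 cm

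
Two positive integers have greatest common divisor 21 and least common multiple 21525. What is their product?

452025

For any two positive integers, gcd × lcm = product = 21 × 21525 = 452025.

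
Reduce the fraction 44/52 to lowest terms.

44 = 2^2 × 11
52 = 2^2 × 13
gcd(44, 52) = 2^2 = 4.
Divide numerator and denominator by 4: 44/52 = 11/13.

11/13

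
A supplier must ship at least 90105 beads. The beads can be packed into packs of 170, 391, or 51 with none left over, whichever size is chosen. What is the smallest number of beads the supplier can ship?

The number of beads must be a common multiple of 170, 391, and 51, so a multiple of their LCM.
170 = 2 × 5 × 17
391 = 17 × 23
51 = 3 × 17
LCM(170, 391, 51) = 2 × 3 × 5 × 17 × 23 = 11730.
Smallest multiple of 11730 that is ≥ 90105: ⌈90105/11730⌉ × 11730 = 8 × 11730 = 93840.

93840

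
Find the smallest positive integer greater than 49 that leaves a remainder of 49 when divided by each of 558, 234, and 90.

N − 49 must be a common multiple of 558, 234, and 90.
558 = 2 × 3^2 × 31
234 = 2 × 3^2 × 13
90 = 2 × 3^2 × 5
LCM(558, 234, 90) = 2 × 3^2 × 5 × 13 × 31 = 36270.
Smallest N > 49 is LCM + 49 = 36270 + 49 = 36319.

36319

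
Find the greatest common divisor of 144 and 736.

144 = 2^4 × 3^2
736 = 2^5 × 23
gcd(144, 736) = 2^4 = 16.

16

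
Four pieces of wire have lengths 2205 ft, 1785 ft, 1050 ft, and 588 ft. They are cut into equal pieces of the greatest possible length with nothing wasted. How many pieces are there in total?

268

Piece length = gcd(2205, 1785, 1050, 588).
2205 = 3^2 × 5 × 7^2
1785 = 3 × 5 × 7 × 17
1050 = 2 × 3 × 5^2 × 7
588 = 2^2 × 3 × 7^2
gcd(2205, 1785, 1050, 588) = 3 × 7 = 21.
Total pieces = 2205/21 + 1785/21 + 1050/21 + 588/21 = 105 + 85 + 50 + 28 = 268.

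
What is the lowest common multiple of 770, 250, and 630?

770 = 2 × 5 × 7 × 11
250 = 2 × 5^3
630 = 2 × 3^2 × 5 × 7
LCM(770, 250, 630) = 2 × 3^2 × 5^3 × 7 × 11 = 173250.

173250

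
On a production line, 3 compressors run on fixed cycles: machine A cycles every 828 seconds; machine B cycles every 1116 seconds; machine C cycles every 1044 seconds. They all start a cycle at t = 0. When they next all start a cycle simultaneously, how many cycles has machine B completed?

667 cycles

The first common completion time is the LCM of the periods.
828 = 2^2 × 3^2 × 23
1116 = 2^2 × 3^2 × 31
1044 = 2^2 × 3^2 × 29
LCM(828, 1116, 1044) = 2^2 × 3^2 × 23 × 29 × 31 = 744372.
Cycles for period 1116: 744372 / 1116 = 667.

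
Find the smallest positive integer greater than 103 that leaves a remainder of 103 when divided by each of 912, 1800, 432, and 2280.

N − 103 must be a common multiple of 912, 1800, 432, and 2280.
912 = 2^4 × 3 × 19
1800 = 2^3 × 3^2 × 5^2
432 = 2^4 × 3^3
2280 = 2^3 × 3 × 5 × 19
LCM(912, 1800, 432, 2280) = 2^4 × 3^3 × 5^2 × 19 = 205200.
Smallest N > 103 is LCM + 103 = 205200 + 103 = 205303.

205303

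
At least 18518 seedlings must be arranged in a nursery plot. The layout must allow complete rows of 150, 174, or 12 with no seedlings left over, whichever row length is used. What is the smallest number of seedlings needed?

The number of seedlings must be a common multiple of 150, 174, and 12, so a multiple of their LCM.
150 = 2 × 3 × 5^2
174 = 2 × 3 × 29
12 = 2^2 × 3
LCM(150, 174, 12) = 2^2 × 3 × 5^2 × 29 = 8700.
Smallest multiple of 8700 that is ≥ 18518: ⌈18518/8700⌉ × 8700 = 3 × 8700 = 26100.

26100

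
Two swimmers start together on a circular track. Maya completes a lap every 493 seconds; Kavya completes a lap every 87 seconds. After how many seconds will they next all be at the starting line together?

1479 seconds

The first simultaneous occurrence is after LCM of the individual periods.
493 = 17 × 29
87 = 3 × 29
LCM(493, 87) = 3 × 17 × 29 = 1479.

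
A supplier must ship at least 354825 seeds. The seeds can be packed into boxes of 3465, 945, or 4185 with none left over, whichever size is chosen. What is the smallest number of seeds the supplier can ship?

The number of seeds must be a common multiple of 3465, 945, and 4185, so a multiple of their LCM.
3465 = 3^2 × 5 × 7 × 11
945 = 3^3 × 5 × 7
4185 = 3^3 × 5 × 31
LCM(3465, 945, 4185) = 3^3 × 5 × 7 × 11 × 31 = 322245.
Smallest multiple of 322245 that is ≥ 354825: ⌈354825/322245⌉ × 322245 = 2 × 322245 = 644490.

644490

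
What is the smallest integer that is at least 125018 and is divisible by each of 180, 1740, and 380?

198360

The integer must be a common multiple of 180, 1740, and 380, so a multiple of their LCM.
180 = 2^2 × 3^2 × 5
1740 = 2^2 × 3 × 5 × 29
380 = 2^2 × 5 × 19
LCM(180, 1740, 380) = 2^2 × 3^2 × 5 × 19 × 29 = 99180.
Smallest multiple of 99180 that is ≥ 125018: ⌈125018/99180⌉ × 99180 = 2 × 99180 = 198360.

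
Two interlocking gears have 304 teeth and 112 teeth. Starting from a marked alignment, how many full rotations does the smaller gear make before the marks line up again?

19 rotations

They are all back at their starting positions together after one LCM of the periods.
304 = 2^4 × 19
112 = 2^4 × 7
LCM(304, 112) = 2^4 × 7 × 19 = 2128.
Rotations for period 112: 2128 / 112 = 19.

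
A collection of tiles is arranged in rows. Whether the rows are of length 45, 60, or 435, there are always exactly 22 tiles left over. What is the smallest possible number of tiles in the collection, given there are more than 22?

5242

N − 22 must be a common multiple of 45, 60, and 435.
45 = 3^2 × 5
60 = 2^2 × 3 × 5
435 = 3 × 5 × 29
LCM(45, 60, 435) = 2^2 × 3^2 × 5 × 29 = 5220.
Smallest N > 22 is LCM + 22 = 5220 + 22 = 5242.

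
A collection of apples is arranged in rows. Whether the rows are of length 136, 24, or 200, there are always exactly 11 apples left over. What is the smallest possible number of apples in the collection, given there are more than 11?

10211

N − 11 must be a common multiple of 136, 24, and 200.
136 = 2^3 × 17
24 = 2^3 × 3
200 = 2^3 × 5^2
LCM(136, 24, 200) = 2^3 × 3 × 5^2 × 17 = 10200.
Smallest N > 11 is LCM + 11 = 10200 + 11 = 10211.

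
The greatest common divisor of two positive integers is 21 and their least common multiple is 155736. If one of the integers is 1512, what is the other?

For two integers, gcd × lcm = product, so the other is (21 × 155736) / 1512 = 3270456 / 1512 = 2163.

2163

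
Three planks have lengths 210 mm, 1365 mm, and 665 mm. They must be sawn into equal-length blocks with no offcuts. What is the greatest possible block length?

This is the greatest common divisor of 210, 1365, and 665.
210 = 2 × 3 × 5 × 7
1365 = 3 × 5 × 7 × 13
665 = 5 × 7 × 19
gcd(210, 1365, 665) = 5 × 7 = 35.

35 mm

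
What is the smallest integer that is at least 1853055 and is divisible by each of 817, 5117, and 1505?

1944460

The integer must be a common multiple of 817, 5117, and 1505, so a multiple of their LCM.
817 = 19 × 43
5117 = 7 × 17 × 43
1505 = 5 × 7 × 43
LCM(817, 5117, 1505) = 5 × 7 × 17 × 19 × 43 = 486115.
Smallest multiple of 486115 that is ≥ 1853055: ⌈1853055/486115⌉ × 486115 = 4 × 486115 = 1944460.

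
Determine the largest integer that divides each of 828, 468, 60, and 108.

12

828 = 2^2 × 3^2 × 23
468 = 2^2 × 3^2 × 13
60 = 2^2 × 3 × 5
108 = 2^2 × 3^3
gcd(828, 468, 60, 108) = 2^2 × 3 = 12.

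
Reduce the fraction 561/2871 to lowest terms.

17/87

561 = 3 × 11 × 17
2871 = 3^2 × 11 × 29
gcd(561, 2871) = 3 × 11 = 33.
Divide numerator and denominator by 33: 561/2871 = 17/87.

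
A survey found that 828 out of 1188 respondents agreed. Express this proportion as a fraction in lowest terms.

23/33

828 = 2^2 × 3^2 × 23
1188 = 2^2 × 3^3 × 11
gcd(828, 1188) = 2^2 × 3^2 = 36.
Divide numerator and denominator by 36: 828/1188 = 23/33.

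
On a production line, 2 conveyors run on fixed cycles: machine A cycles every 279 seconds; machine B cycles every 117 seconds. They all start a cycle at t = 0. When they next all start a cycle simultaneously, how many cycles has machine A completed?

The first common completion time is the LCM of the periods.
279 = 3^2 × 31
117 = 3^2 × 13
LCM(279, 117) = 3^2 × 13 × 31 = 3627.
Cycles for period 279: 3627 / 279 = 13.

13 cycles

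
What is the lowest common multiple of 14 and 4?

14 = 2 × 7
4 = 2^2
LCM(14, 4) = 2^2 × 7 = 28.

28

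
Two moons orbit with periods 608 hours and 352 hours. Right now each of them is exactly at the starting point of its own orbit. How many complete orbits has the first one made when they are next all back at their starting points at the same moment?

11 orbits

The first common completion time is the LCM of the periods.
608 = 2^5 × 19
352 = 2^5 × 11
LCM(608, 352) = 2^5 × 11 × 19 = 6688.
Orbits for period 608: 6688 / 608 = 11.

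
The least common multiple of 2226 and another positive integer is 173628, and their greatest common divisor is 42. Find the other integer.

3276

gcd × lcm = product of the two integers, so the other integer is (42 × 173628) / 2226 = 3276.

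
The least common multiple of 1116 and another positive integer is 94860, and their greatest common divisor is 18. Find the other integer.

1530

gcd × lcm = product of the two integers, so the other integer is (18 × 94860) / 1116 = 1530.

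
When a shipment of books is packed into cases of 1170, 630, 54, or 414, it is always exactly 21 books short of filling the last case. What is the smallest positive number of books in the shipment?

565089

Being 21 short of a full case of size k means N ≡ −21 (mod k), i.e. N + 21 is a multiple of each size.
1170 = 2 × 3^2 × 5 × 13
630 = 2 × 3^2 × 5 × 7
54 = 2 × 3^3
414 = 2 × 3^2 × 23
LCM(1170, 630, 54, 414) = 2 × 3^3 × 5 × 7 × 13 × 23 = 565110.
Smallest positive N is 565110 − 21 = 565089.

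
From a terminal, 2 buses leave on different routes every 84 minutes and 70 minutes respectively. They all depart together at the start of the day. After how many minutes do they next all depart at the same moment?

420 minutes

They coincide at every common multiple of the periods; the first is the LCM.
84 = 2^2 × 3 × 7
70 = 2 × 5 × 7
LCM(84, 70) = 2^2 × 3 × 5 × 7 = 420.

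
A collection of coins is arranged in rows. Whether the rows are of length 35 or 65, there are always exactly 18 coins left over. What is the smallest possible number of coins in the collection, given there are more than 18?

473

N − 18 must be a common multiple of 35 and 65.
35 = 5 × 7
65 = 5 × 13
LCM(35, 65) = 5 × 7 × 13 = 455.
Smallest N > 18 is LCM + 18 = 455 + 18 = 473.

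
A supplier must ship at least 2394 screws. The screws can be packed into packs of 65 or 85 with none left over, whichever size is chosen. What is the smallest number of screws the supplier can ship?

3315

The number of screws must be a common multiple of 65 and 85, so a multiple of their LCM.
65 = 5 × 13
85 = 5 × 17
LCM(65, 85) = 5 × 13 × 17 = 1105.
Smallest multiple of 1105 that is ≥ 2394: ⌈2394/1105⌉ × 1105 = 3 × 1105 = 3315.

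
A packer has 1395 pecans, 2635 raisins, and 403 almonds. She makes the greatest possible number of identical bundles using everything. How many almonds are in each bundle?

13

Number of bundles = gcd(1395, 2635, 403).
1395 = 3^2 × 5 × 31
2635 = 5 × 17 × 31
403 = 13 × 31
gcd(1395, 2635, 403) = 31.
almonds per bundle = 403 / 31 = 13.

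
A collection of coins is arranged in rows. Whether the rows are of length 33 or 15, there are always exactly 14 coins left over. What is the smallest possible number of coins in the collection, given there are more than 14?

N − 14 must be a common multiple of 33 and 15.
33 = 3 × 11
15 = 3 × 5
LCM(33, 15) = 3 × 5 × 11 = 165.
Smallest N > 14 is LCM + 14 = 165 + 14 = 179.

179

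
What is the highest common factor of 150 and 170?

150 = 2 × 3 × 5^2
170 = 2 × 5 × 17
gcd(150, 170) = 2 × 5 = 10.

10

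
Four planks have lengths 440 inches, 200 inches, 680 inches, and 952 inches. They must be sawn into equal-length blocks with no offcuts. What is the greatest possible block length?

8 inches

The block length must divide every plank, so the greatest is gcd(440, 200, 680, 952).
440 = 2^3 × 5 × 11
200 = 2^3 × 5^2
680 = 2^3 × 5 × 17
952 = 2^3 × 7 × 17
gcd(440, 200, 680, 952) = 2^3 = 8.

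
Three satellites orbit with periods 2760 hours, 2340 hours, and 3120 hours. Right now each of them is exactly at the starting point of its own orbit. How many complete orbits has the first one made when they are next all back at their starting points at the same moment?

78 orbits

The first common completion time is the LCM of the periods.
2760 = 2^3 × 3 × 5 × 23
2340 = 2^2 × 3^2 × 5 × 13
3120 = 2^4 × 3 × 5 × 13
LCM(2760, 2340, 3120) = 2^4 × 3^2 × 5 × 13 × 23 = 215280.
Orbits for period 2760: 215280 / 2760 = 78.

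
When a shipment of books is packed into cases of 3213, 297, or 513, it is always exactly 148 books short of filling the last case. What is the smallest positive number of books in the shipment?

671369

Being 148 short of a full case of size k means N ≡ −148 (mod k), i.e. N + 148 is a multiple of each size.
3213 = 3^3 × 7 × 17
297 = 3^3 × 11
513 = 3^3 × 19
LCM(3213, 297, 513) = 3^3 × 7 × 11 × 17 × 19 = 671517.
Smallest positive N is 671517 − 148 = 671369.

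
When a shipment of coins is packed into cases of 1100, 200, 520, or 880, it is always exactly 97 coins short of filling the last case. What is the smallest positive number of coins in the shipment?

Being 97 short of a full case of size k means N ≡ −97 (mod k), i.e. N + 97 is a multiple of each size.
1100 = 2^2 × 5^2 × 11
200 = 2^3 × 5^2
520 = 2^3 × 5 × 13
880 = 2^4 × 5 × 11
LCM(1100, 200, 520, 880) = 2^4 × 5^2 × 11 × 13 = 57200.
Smallest positive N is 57200 − 97 = 57103.

57103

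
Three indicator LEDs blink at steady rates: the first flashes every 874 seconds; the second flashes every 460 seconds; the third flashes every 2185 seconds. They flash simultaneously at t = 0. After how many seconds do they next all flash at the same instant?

They coincide at every common multiple of the periods; the first is the LCM.
874 = 2 × 19 × 23
460 = 2^2 × 5 × 23
2185 = 5 × 19 × 23
LCM(874, 460, 2185) = 2^2 × 5 × 19 × 23 = 8740.

8740 seconds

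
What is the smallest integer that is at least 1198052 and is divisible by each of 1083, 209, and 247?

The integer must be a common multiple of 1083, 209, and 247, so a multiple of their LCM.
1083 = 3 × 19^2
209 = 11 × 19
247 = 13 × 19
LCM(1083, 209, 247) = 3 × 11 × 13 × 19^2 = 154869.
Smallest multiple of 154869 that is ≥ 1198052: ⌈1198052/154869⌉ × 154869 = 8 × 154869 = 1238952.

1238952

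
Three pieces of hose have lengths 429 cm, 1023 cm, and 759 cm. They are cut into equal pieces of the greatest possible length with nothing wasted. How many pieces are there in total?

Piece length = gcd(429, 1023, 759).
429 = 3 × 11 × 13
1023 = 3 × 11 × 31
759 = 3 × 11 × 23
gcd(429, 1023, 759) = 3 × 11 = 33.
Total pieces = 429/33 + 1023/33 + 759/33 = 13 + 31 + 23 = 67.

67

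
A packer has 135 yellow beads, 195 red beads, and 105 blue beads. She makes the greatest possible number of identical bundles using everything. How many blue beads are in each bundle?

Number of bundles = gcd(135, 195, 105).
135 = 3^3 × 5
195 = 3 × 5 × 13
105 = 3 × 5 × 7
gcd(135, 195, 105) = 3 × 5 = 15.
blue beads per bundle = 105 / 15 = 7.

7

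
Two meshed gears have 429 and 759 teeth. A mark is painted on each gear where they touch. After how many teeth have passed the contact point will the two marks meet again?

They coincide at every common multiple of the periods; the first is the LCM.
429 = 3 × 11 × 13
759 = 3 × 11 × 23
LCM(429, 759) = 3 × 11 × 13 × 23 = 9867.

9867 teeth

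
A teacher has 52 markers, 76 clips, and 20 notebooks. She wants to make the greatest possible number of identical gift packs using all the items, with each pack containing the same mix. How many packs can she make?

The pack count must divide each quantity, so the greatest is gcd(52, 76, 20).
52 = 2^2 × 13
76 = 2^2 × 19
20 = 2^2 × 5
gcd(52, 76, 20) = 2^2 = 4.

4 packs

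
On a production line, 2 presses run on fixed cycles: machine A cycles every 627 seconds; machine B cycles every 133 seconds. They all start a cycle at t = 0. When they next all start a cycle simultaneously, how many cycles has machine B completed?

The first common completion time is the LCM of the periods.
627 = 3 × 11 × 19
133 = 7 × 19
LCM(627, 133) = 3 × 7 × 11 × 19 = 4389.
Cycles for period 133: 4389 / 133 = 33.

33 cycles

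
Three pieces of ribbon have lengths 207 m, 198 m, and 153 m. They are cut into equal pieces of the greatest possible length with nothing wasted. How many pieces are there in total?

62

Piece length = gcd(207, 198, 153).
207 = 3^2 × 23
198 = 2 × 3^2 × 11
153 = 3^2 × 17
gcd(207, 198, 153) = 3^2 = 9.
Total pieces = 207/9 + 198/9 + 153/9 = 23 + 22 + 17 = 62.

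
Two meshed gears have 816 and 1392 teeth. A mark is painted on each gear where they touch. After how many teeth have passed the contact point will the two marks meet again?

23664 teeth

We need the least common multiple of the intervals.
816 = 2^4 × 3 × 17
1392 = 2^4 × 3 × 29
LCM(816, 1392) = 2^4 × 3 × 17 × 29 = 23664.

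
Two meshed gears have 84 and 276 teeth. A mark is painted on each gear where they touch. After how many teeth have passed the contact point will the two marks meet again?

They coincide at every common multiple of the periods; the first is the LCM.
84 = 2^2 × 3 × 7
276 = 2^2 × 3 × 23
LCM(84, 276) = 2^2 × 3 × 7 × 23 = 1932.

1932 teeth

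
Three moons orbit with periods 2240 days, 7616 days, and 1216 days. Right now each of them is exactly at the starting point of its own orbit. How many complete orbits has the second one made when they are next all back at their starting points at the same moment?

They are all back at their starting positions together after one LCM of the periods.
2240 = 2^6 × 5 × 7
7616 = 2^6 × 7 × 17
1216 = 2^6 × 19
LCM(2240, 7616, 1216) = 2^6 × 5 × 7 × 17 × 19 = 723520.
Orbits for period 7616: 723520 / 7616 = 95.

95 orbits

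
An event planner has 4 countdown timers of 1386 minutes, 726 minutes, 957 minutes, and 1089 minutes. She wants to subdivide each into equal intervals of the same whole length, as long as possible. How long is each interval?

33 minutes

The interval must divide each timer length; the longest such is the gcd.
1386 = 2 × 3^2 × 7 × 11
726 = 2 × 3 × 11^2
957 = 3 × 11 × 29
1089 = 3^2 × 11^2
gcd(1386, 726, 957, 1089) = 3 × 11 = 33.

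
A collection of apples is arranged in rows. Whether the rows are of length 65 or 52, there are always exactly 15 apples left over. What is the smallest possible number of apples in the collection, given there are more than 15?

N − 15 must be a common multiple of 65 and 52.
65 = 5 × 13
52 = 2^2 × 13
LCM(65, 52) = 2^2 × 5 × 13 = 260.
Smallest N > 15 is LCM + 15 = 260 + 15 = 275.

275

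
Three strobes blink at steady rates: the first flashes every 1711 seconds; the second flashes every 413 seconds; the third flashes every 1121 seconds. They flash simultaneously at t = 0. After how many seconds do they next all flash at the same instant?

227563 seconds

The first simultaneous occurrence is after LCM of the individual periods.
1711 = 29 × 59
413 = 7 × 59
1121 = 19 × 59
LCM(1711, 413, 1121) = 7 × 19 × 29 × 59 = 227563.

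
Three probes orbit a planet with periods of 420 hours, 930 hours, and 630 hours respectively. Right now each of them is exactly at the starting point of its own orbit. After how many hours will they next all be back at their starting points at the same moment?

They coincide at every common multiple of the periods; the first is the LCM.
420 = 2^2 × 3 × 5 × 7
930 = 2 × 3 × 5 × 31
630 = 2 × 3^2 × 5 × 7
LCM(420, 930, 630) = 2^2 × 3^2 × 5 × 7 × 31 = 39060.

39060 hours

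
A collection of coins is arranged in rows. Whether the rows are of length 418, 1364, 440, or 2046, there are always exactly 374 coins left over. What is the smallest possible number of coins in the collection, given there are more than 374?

777854

N − 374 must be a common multiple of 418, 1364, 440, and 2046.
418 = 2 × 11 × 19
1364 = 2^2 × 11 × 31
440 = 2^3 × 5 × 11
2046 = 2 × 3 × 11 × 31
LCM(418, 1364, 440, 2046) = 2^3 × 3 × 5 × 11 × 19 × 31 = 777480.
Smallest N > 374 is LCM + 374 = 777480 + 374 = 777854.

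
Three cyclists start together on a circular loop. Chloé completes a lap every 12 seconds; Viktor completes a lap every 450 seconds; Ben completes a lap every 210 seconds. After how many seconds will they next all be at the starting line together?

The first simultaneous occurrence is after LCM of the individual periods.
12 = 2^2 × 3
450 = 2 × 3^2 × 5^2
210 = 2 × 3 × 5 × 7
LCM(12, 450, 210) = 2^2 × 3^2 × 5^2 × 7 = 6300.

6300 seconds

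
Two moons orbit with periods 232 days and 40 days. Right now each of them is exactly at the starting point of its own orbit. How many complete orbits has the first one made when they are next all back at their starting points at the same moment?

The first common completion time is the LCM of the periods.
232 = 2^3 × 29
40 = 2^3 × 5
LCM(232, 40) = 2^3 × 5 × 29 = 1160.
Orbits for period 232: 1160 / 232 = 5.

5 orbits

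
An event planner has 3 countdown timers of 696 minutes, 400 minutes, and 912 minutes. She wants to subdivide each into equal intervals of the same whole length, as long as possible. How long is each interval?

8 minutes

The interval must divide each timer length; the longest such is the gcd.
696 = 2^3 × 3 × 29
400 = 2^4 × 5^2
912 = 2^4 × 3 × 19
gcd(696, 400, 912) = 2^3 = 8.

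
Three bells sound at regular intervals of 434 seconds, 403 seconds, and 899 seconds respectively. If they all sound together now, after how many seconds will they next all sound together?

They coincide at every common multiple of the periods; the first is the LCM.
434 = 2 × 7 × 31
403 = 13 × 31
899 = 29 × 31
LCM(434, 403, 899) = 2 × 7 × 13 × 29 × 31 = 163618.

163618 seconds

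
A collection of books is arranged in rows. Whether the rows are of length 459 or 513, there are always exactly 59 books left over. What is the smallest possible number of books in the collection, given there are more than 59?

8780

N − 59 must be a common multiple of 459 and 513.
459 = 3^3 × 17
513 = 3^3 × 19
LCM(459, 513) = 3^3 × 17 × 19 = 8721.
Smallest N > 59 is LCM + 59 = 8721 + 59 = 8780.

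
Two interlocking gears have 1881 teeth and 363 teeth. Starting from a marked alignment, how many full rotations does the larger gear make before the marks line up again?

All finish a whole number of cycles simultaneously at t = LCM of the periods.
1881 = 3^2 × 11 × 19
363 = 3 × 11^2
LCM(1881, 363) = 3^2 × 11^2 × 19 = 20691.
Rotations for period 1881: 20691 / 1881 = 11.

11 rotations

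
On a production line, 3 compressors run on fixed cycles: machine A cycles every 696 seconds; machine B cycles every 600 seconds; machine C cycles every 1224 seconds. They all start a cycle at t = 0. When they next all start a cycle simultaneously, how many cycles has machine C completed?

The first common completion time is the LCM of the periods.
696 = 2^3 × 3 × 29
600 = 2^3 × 3 × 5^2
1224 = 2^3 × 3^2 × 17
LCM(696, 600, 1224) = 2^3 × 3^2 × 5^2 × 17 × 29 = 887400.
Cycles for period 1224: 887400 / 1224 = 725.

725 cycles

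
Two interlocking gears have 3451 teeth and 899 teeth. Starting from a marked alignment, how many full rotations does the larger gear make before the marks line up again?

31 rotations

The first common completion time is the LCM of the periods.
3451 = 7 × 17 × 29
899 = 29 × 31
LCM(3451, 899) = 7 × 17 × 29 × 31 = 106981.
Rotations for period 3451: 106981 / 3451 = 31.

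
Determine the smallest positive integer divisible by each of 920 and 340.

15640

920 = 2^3 × 5 × 23
340 = 2^2 × 5 × 17
LCM(920, 340) = 2^3 × 5 × 17 × 23 = 15640.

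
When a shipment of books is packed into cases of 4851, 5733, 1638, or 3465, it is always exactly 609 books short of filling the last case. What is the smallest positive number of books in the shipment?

Being 609 short of a full case of size k means N ≡ −609 (mod k), i.e. N + 609 is a multiple of each size.
4851 = 3^2 × 7^2 × 11
5733 = 3^2 × 7^2 × 13
1638 = 2 × 3^2 × 7 × 13
3465 = 3^2 × 5 × 7 × 11
LCM(4851, 5733, 1638, 3465) = 2 × 3^2 × 5 × 7^2 × 11 × 13 = 630630.
Smallest positive N is 630630 − 609 = 630021.

630021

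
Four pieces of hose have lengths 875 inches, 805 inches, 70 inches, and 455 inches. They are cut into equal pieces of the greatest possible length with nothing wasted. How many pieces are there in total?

63

Piece length = gcd(875, 805, 70, 455).
875 = 5^3 × 7
805 = 5 × 7 × 23
70 = 2 × 5 × 7
455 = 5 × 7 × 13
gcd(875, 805, 70, 455) = 5 × 7 = 35.
Total pieces = 875/35 + 805/35 + 70/35 + 455/35 = 25 + 23 + 2 + 13 = 63.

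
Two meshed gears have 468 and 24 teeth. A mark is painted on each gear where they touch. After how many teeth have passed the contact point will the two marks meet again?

936 teeth

They coincide at every common multiple of the periods; the first is the LCM.
468 = 2^2 × 3^2 × 13
24 = 2^3 × 3
LCM(468, 24) = 2^3 × 3^2 × 13 = 936.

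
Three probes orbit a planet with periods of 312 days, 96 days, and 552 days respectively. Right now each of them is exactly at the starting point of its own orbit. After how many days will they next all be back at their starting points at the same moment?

28704 days

The first simultaneous occurrence is after LCM of the individual periods.
312 = 2^3 × 3 × 13
96 = 2^5 × 3
552 = 2^3 × 3 × 23
LCM(312, 96, 552) = 2^5 × 3 × 13 × 23 = 28704.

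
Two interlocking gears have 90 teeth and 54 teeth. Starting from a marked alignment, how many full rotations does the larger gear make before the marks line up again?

They are all back at their starting positions together after one LCM of the periods.
90 = 2 × 3^2 × 5
54 = 2 × 3^3
LCM(90, 54) = 2 × 3^3 × 5 = 270.
Rotations for period 90: 270 / 90 = 3.

3 rotations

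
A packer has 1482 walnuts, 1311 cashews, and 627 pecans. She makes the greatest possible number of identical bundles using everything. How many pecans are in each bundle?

11

Number of bundles = gcd(1482, 1311, 627).
1482 = 2 × 3 × 13 × 19
1311 = 3 × 19 × 23
627 = 3 × 11 × 19
gcd(1482, 1311, 627) = 3 × 19 = 57.
pecans per bundle = 627 / 57 = 11.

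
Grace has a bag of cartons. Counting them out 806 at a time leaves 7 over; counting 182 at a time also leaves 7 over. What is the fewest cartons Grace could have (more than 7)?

5649

N − 7 must be a common multiple of 806 and 182.
806 = 2 × 13 × 31
182 = 2 × 7 × 13
LCM(806, 182) = 2 × 7 × 13 × 31 = 5642.
Smallest N > 7 is LCM + 7 = 5642 + 7 = 5649.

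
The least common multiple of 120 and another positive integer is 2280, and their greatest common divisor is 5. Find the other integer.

95

gcd × lcm = product of the two integers, so the other integer is (5 × 2280) / 120 = 95.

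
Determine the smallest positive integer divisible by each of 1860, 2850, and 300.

1860 = 2^2 × 3 × 5 × 31
2850 = 2 × 3 × 5^2 × 19
300 = 2^2 × 3 × 5^2
LCM(1860, 2850, 300) = 2^2 × 3 × 5^2 × 19 × 31 = 176700.

176700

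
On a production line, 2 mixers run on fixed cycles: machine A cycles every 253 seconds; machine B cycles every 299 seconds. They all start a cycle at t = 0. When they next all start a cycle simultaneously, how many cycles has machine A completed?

13 cycles

All finish a whole number of cycles simultaneously at t = LCM of the periods.
253 = 11 × 23
299 = 13 × 23
LCM(253, 299) = 11 × 13 × 23 = 3289.
Cycles for period 253: 3289 / 253 = 13.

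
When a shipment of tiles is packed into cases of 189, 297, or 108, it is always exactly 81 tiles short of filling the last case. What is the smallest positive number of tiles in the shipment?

Being 81 short of a full case of size k means N ≡ −81 (mod k), i.e. N + 81 is a multiple of each size.
189 = 3^3 × 7
297 = 3^3 × 11
108 = 2^2 × 3^3
LCM(189, 297, 108) = 2^2 × 3^3 × 7 × 11 = 8316.
Smallest positive N is 8316 − 81 = 8235.

8235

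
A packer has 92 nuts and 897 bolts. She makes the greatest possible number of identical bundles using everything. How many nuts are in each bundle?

Number of bundles = gcd(92, 897).
92 = 2^2 × 23
897 = 3 × 13 × 23
gcd(92, 897) = 23.
nuts per bundle = 92 / 23 = 4.

4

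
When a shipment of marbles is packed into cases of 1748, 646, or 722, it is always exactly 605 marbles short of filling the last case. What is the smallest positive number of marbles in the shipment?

Being 605 short of a full case of size k means N ≡ −605 (mod k), i.e. N + 605 is a multiple of each size.
1748 = 2^2 × 19 × 23
646 = 2 × 17 × 19
722 = 2 × 19^2
LCM(1748, 646, 722) = 2^2 × 17 × 19^2 × 23 = 564604.
Smallest positive N is 564604 − 605 = 563999.

563999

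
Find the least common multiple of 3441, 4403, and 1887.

409479

3441 = 3 × 31 × 37
4403 = 7 × 17 × 37
1887 = 3 × 17 × 37
LCM(3441, 4403, 1887) = 3 × 7 × 17 × 31 × 37 = 409479.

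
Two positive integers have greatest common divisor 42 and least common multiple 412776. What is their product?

For any two positive integers, gcd × lcm = product = 42 × 412776 = 17336592.

17336592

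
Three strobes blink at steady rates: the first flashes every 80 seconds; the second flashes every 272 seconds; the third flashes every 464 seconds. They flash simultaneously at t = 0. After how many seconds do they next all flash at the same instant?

39440 seconds

They coincide at every common multiple of the periods; the first is the LCM.
80 = 2^4 × 5
272 = 2^4 × 17
464 = 2^4 × 29
LCM(80, 272, 464) = 2^4 × 5 × 17 × 29 = 39440.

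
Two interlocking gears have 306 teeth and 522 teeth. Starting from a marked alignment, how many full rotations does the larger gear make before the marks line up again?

17 rotations

The first common completion time is the LCM of the periods.
306 = 2 × 3^2 × 17
522 = 2 × 3^2 × 29
LCM(306, 522) = 2 × 3^2 × 17 × 29 = 8874.
Rotations for period 522: 8874 / 522 = 17.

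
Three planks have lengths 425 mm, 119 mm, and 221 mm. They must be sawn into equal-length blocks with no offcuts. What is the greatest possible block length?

17 mm

The block length must divide every plank, so the greatest is gcd(425, 119, 221).
425 = 5^2 × 17
119 = 7 × 17
221 = 13 × 17
gcd(425, 119, 221) = 17.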